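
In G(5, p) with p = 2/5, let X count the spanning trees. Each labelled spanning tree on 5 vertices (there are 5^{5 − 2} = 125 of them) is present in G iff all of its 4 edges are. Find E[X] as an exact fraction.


K_5 has 5^{5 − 2} = 125 labelled spanning trees.
For each such spanning tree H, let X_H = 1 if all 4 edges of H are present in G. Then P[X_H = 1] = p^{4} = (2/5)^{4} = 16/625.
By linearity of expectation: E[X] = Σ_H E[X_H] = 125 · p^{4} = 125 · 16/625 = 16/5.
Numerically: E[X] ≈ 3.2.

E[X] = 125 · (2/5)^{4} = 16/5 ≈ 3.2.


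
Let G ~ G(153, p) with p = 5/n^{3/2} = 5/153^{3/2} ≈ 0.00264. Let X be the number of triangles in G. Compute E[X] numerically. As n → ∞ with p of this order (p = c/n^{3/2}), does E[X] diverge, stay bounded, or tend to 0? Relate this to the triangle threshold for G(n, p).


Number of potential triangles: C(153, 3) = 585276.
Each occurs with probability p³ ≈ (0.00264)³ ≈ 1.84416e-08.
By linearity: E[X] = C(153, 3)·p³ ≈ 585276 · 1.84416e-08 ≈ 0.011.
Since α = 3/2 > 1, p = c/n^{3/2} = o(1/n) is below the triangle threshold p ~ 1/n. Asymptotically E[X] ~ (c³/6)·n^{3(1−α)} = (5³/6)·n^{-1.5} → 0, so by Markov's inequality G has no triangles w.h.p.

E[X] ≈ 0.011; in regime p = Θ(1/n^{3/2}) E[X] tends to 0 (below the triangle threshold p ~ 1/n).


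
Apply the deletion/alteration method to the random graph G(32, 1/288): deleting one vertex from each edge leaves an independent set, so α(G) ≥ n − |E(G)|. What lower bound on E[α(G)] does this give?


E[|E(G)|] = C(32, 2)·p = 496 · (1/288) = 31/18.
E[α(G)] ≥ n − E[|E(G)|] = 32 − 31/18 = 545/18.
Numerically: ≈ 30.278.
(This is only a lower bound; the true E[α(G)] may be larger.)

E[α(G)] ≥ 545/18 ≈ 30.278.


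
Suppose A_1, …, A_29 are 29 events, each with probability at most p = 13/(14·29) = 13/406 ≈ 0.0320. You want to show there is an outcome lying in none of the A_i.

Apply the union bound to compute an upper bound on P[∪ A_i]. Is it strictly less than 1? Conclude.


Union bound: P[∪_{i=1}^{29} A_i] ≤ Σ_i P[A_i] ≤ 29·p = 29·(13/406) = 13/14.
Numerically: 13/14 ≈ 0.9286.
Is 13/14 < 1? YES.
Since P[∪ A_i] ≤ 13/14 < 1, the complement has P[∩ A_i^c] ≥ 1 − 13/14 = 1/14 > 0, so some outcome avoids every A_i.

29·p = 13/14 ≈ 0.9286; existence CERTIFIED by the union bound.


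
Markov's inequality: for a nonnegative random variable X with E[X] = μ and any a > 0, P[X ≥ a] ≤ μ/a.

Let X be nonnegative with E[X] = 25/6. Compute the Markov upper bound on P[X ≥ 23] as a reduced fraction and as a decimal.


μ = E[X] = 25/6, a = 23.
Markov: P[X ≥ 23] ≤ μ/a = (25/6)/23 = 25/138.
Numerically: ≈ 0.1812.
(Since a = 23 > μ = 4.1667, the bound 25/138 is < 1 and informative.)

P[X ≥ 23] ≤ 25/138 ≈ 0.1812.


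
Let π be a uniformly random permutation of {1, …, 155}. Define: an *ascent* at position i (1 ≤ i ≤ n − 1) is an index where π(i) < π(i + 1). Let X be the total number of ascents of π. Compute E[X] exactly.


Write X = Σ X_I over i = 1, …, 154, with X_I the indicator of one ascent.
There are 154 indicators.
For each fixed i, the pair (π(i), π(i+1)) is a uniformly random ordered pair of distinct values from {1, …, 155}; by symmetry P[π(i) < π(i+1)] = 1/2.
By linearity: E[X] = 154 · (1/2) = (155 − 1) · (1/2) = 77 ≈ 77.00000.

E[X] = 77 = 77.00000.


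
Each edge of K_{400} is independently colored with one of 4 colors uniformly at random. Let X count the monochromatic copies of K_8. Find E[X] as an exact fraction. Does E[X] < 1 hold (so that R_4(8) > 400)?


E[X] = C(400, 8) · 4^{1 − 28} = 15148408086508950 · 4^{−27} = 15148408086508950/18014398509481984.
As a reduced fraction: E[X] = 7574204043254475/9007199254740992 ≈ 0.841.
Is E[X] < 1? YES.
Since E[X] < 1, there exists a 4-coloring of K_{400} with no monochromatic K_8; hence R_4(8) > 400.

E[X] = 7574204043254475/9007199254740992 ≈ 0.841; E[X] < 1, so R_4(8) > 400.


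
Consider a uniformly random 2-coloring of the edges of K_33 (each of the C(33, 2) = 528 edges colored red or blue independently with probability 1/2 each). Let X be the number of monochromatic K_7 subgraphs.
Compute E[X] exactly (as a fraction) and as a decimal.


Let X = Σ_S X_S over the C(33, 7) = 4272048 subsets S of size 7, where X_S = 1 if the K_7 on S is monochromatic.
For a fixed S, the K_7 on S has C(7, 2) = 21 edges. P[all 21 edges red] = (1/2)^21, and likewise for blue, so P[monochromatic] = 2·(1/2)^21 = 2^{1 − 21} = 1/1048576.
By linearity of expectation: E[X] = C(33, 7) · 2^{1 − 21} = 4272048 · 1/1048576 = 267003/65536.
Numerically: E[X] ≈ 4.074142.

E[X] = C(33,7)·2^(1−C(7,2)) = 267003/65536 ≈ 4.074142.


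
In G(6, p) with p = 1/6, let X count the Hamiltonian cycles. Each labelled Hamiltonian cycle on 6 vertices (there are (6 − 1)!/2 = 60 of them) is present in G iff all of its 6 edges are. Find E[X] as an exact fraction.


K_6 has (6 − 1)!/2 = 60 labelled Hamiltonian cycles.
For each such Hamiltonian cycle H, let X_H = 1 if all 6 edges of H are present in G. Then P[X_H = 1] = p^{6} = (1/6)^{6} = 1/46656.
By linearity: E[X] = Σ_H E[X_H] = 60 · p^{6} = 60 · 1/46656 = 5/3888.
Numerically: E[X] ≈ 0.001286.

E[X] = 60 · (1/6)^{6} = 5/3888 ≈ 0.001286.


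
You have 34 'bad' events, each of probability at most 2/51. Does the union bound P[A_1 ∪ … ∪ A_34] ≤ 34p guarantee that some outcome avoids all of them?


Union bound: P[∪_{i=1}^{34} A_i] ≤ Σ_i P[A_i] ≤ 34·p = 34·(2/51) = 4/3.
Numerically: 4/3 ≈ 1.3333.
Is 4/3 < 1? NO.
Since the bound 4/3 is ≥ 1, the union bound is uninformative here; it does NOT by itself certify existence.

34·p = 4/3 ≈ 1.3333; existence NOT certified by the union bound.


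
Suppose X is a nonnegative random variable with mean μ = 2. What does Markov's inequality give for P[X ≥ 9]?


μ = E[X] = 2, a = 9.
Markov: P[X ≥ 9] ≤ μ/a = (2)/9 = 2/9.
Numerically: ≈ 0.222.
(Since a = 9 > μ = 2.000, the bound 2/9 is < 1 and informative.)

P[X ≥ 9] ≤ 2/9 ≈ 0.222.


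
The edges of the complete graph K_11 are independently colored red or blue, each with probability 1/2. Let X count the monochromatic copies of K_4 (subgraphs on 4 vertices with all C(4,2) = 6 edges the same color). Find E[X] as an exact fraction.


Let X = Σ_S X_S over the C(11, 4) = 330 subsets S of size 4, where X_S = 1 if the K_4 on S is monochromatic.
For a fixed S, the K_4 on S has C(4, 2) = 6 edges. P[all 6 edges red] = (1/2)^6, and likewise for blue, so P[monochromatic] = 2·(1/2)^6 = 2^{1 − 6} = 1/32.
By linearity: E[X] = C(11, 4) · 2^{1 − 6} = 330 · 1/32 = 165/16.
Numerically: E[X] ≈ 10.3125.

E[X] = C(11,4)·2^(1−C(4,2)) = 165/16 ≈ 10.3125.


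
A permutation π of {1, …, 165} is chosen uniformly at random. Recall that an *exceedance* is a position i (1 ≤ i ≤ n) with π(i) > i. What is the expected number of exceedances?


Write X = Σ_{i=1}^{165} X_i, where X_i = 1_{π(i) > i}.
For each fixed i, π(i) is uniform over {1, …, 165} (marginal of a uniform permutation), so P[π(i) > i] = (n − i)/n. Summing: Σ_{i=1}^{165} (n − i)/n = (0 + 1 + … + 164)/165 = 165(165 − 1)/(2·165) = (165 − 1)/2.
Hence E[X] = Σ_{i=1}^{165} (165 − i)/165 = 82 ≈ 82.0000.

E[X] = 82 = 82.0000.


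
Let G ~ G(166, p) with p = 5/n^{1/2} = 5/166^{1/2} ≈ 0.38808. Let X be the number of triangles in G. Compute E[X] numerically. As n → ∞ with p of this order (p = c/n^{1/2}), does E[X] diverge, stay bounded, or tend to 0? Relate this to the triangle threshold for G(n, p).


Number of potential triangles: C(166, 3) = 748660.
Each occurs with probability p³ ≈ (0.38808)³ ≈ 5.8445070e-02.
By linearity: E[X] = C(166, 3)·p³ ≈ 748660 · 5.8445070e-02 ≈ 43755.48589.
Since α = 1/2 < 1, p = c/n^{1/2} ≫ 1/n is above the triangle threshold p ~ 1/n. Asymptotically E[X] ~ (c³/6)·n^{3(1−α)} = (5³/6)·n^{1.5} → ∞; triangles are abundant w.h.p.

E[X] ≈ 43755.48589; in regime p = Θ(1/n^{1/2}) E[X] diverges (above the triangle threshold p ~ 1/n).


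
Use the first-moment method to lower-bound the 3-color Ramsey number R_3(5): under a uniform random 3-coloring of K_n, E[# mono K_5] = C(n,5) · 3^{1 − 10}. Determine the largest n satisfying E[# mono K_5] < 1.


We need C(n, 5) · 3^{1 − 10} < 1, i.e. C(n, 5) < 3^{10 − 1} = 19683.
Check values of n near the boundary:
  n = 15: C(15, 5) = 3003; 3003 < 19683? YES
  n = 16: C(16, 5) = 4368; 4368 < 19683? YES
  n = 17: C(17, 5) = 6188; 6188 < 19683? YES
  n = 18: C(18, 5) = 8568; 8568 < 19683? YES
  n = 19: C(19, 5) = 11628; 11628 < 19683? YES
  n = 20: C(20, 5) = 15504; 15504 < 19683? YES
  n = 21: C(21, 5) = 20349; 20349 < 19683? NO
  n = 22: C(22, 5) = 26334; 26334 < 19683? NO
The largest n with C(n, 5) < 19683 is n = 20 (where E[X] = 5168/6561 ≈ 0.7876848). Hence R_3(5) > 20, i.e. R_3(5) ≥ 21.

Largest n = 20; hence R_3(5) > 20.


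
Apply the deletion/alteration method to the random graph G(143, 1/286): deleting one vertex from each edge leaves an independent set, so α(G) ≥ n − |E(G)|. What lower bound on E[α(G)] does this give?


E[|E(G)|] = C(143, 2)·p = 10153 · (1/286) = 71/2.
E[α(G)] ≥ n − E[|E(G)|] = 143 − 71/2 = 215/2.
Numerically: ≈ 107.500.
(This is only a lower bound; the true E[α(G)] may be larger.)

E[α(G)] ≥ 215/2 ≈ 107.500.


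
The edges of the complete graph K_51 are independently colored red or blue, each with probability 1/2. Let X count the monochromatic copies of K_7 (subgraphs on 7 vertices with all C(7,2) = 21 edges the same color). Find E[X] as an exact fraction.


Let X = Σ_S X_S over the C(51, 7) = 115775100 subsets S of size 7, where X_S = 1 if the K_7 on S is monochromatic.
For a fixed S, the K_7 on S has C(7, 2) = 21 edges. P[all 21 edges red] = (1/2)^21, and likewise for blue, so P[monochromatic] = 2·(1/2)^21 = 2^{1 − 21} = 1/1048576.
By linearity of expectation: E[X] = C(51, 7) · 2^{1 − 21} = 115775100 · 1/1048576 = 28943775/262144.
Numerically: E[X] ≈ 110.4117.

E[X] = C(51,7)·2^(1−C(7,2)) = 28943775/262144 ≈ 110.4117.


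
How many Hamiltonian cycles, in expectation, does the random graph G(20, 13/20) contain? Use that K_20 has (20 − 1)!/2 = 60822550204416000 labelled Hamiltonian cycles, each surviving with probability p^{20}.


K_20 has (20 − 1)!/2 = 60822550204416000 labelled Hamiltonian cycles.
For each such Hamiltonian cycle H, let X_H = 1 if all 20 edges of H are present in G. Then P[X_H = 1] = p^{20} = (13/20)^{20} = 19004963774880799438801/104857600000000000000000000.
Summing the indicators: E[X] = Σ_H E[X_H] = 60822550204416000 · p^{20} = 60822550204416000 · 19004963774880799438801/104857600000000000000000000 = 282209561360057334695429506990221/25600000000000000000.
Numerically: E[X] ≈ 1.10238e+13.

E[X] = 60822550204416000 · (13/20)^{20} = 282209561360057334695429506990221/25600000000000000000 ≈ 1.10238e+13.


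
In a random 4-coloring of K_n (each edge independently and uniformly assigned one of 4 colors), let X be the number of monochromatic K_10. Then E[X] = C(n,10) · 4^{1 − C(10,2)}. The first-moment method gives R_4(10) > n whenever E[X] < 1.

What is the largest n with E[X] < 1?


We need C(n, 10) · 4^{1 − 45} < 1, i.e. C(n, 10) < 4^{45 − 1} = 309485009821345068724781056.
Check values of n near the boundary:
  n = 2019: C(2019, 10) = 303322949179835278009229628; 303322949179835278009229628 < 309485009821345068724781056? YES
  n = 2020: C(2020, 10) = 304832018578739931133653656; 304832018578739931133653656 < 309485009821345068724781056? YES
  n = 2021: C(2021, 10) = 306347841644770462864800616; 306347841644770462864800616 < 309485009821345068724781056? YES
  n = 2022: C(2022, 10) = 307870445231474093395937796; 307870445231474093395937796 < 309485009821345068724781056? YES
  n = 2023: C(2023, 10) = 309399856285778485315440716; 309399856285778485315440716 < 309485009821345068724781056? YES
  n = 2024: C(2024, 10) = 310936101848269937576192656; 310936101848269937576192656 < 309485009821345068724781056? NO
The largest n with C(n, 10) < 309485009821345068724781056 is n = 2023 (where E[X] = 77349964071444621328860179/77371252455336267181195264 ≈ 1.000). Hence R_4(10) > 2023, i.e. R_4(10) ≥ 2024.

Largest n = 2023; hence R_4(10) > 2023.


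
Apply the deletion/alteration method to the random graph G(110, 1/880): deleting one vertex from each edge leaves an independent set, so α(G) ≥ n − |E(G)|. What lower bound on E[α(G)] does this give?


E[|E(G)|] = C(110, 2)·p = 5995 · (1/880) = 109/16.
E[α(G)] ≥ n − E[|E(G)|] = 110 − 109/16 = 1651/16.
Numerically: ≈ 103.18750.
(This is only a lower bound; the true E[α(G)] may be larger.)

E[α(G)] ≥ 1651/16 ≈ 103.18750.


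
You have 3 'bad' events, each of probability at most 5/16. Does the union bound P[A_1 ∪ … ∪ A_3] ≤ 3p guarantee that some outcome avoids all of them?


Union bound: P[∪_{i=1}^{3} A_i] ≤ Σ_i P[A_i] ≤ 3·p = 3·(5/16) = 15/16.
Numerically: 15/16 ≈ 0.938.
Is 15/16 < 1? YES.
Since P[∪ A_i] ≤ 15/16 < 1, the complement has P[∩ A_i^c] ≥ 1 − 15/16 = 1/16 > 0, so some outcome avoids every A_i.

3·p = 15/16 ≈ 0.938; existence CERTIFIED by the union bound.


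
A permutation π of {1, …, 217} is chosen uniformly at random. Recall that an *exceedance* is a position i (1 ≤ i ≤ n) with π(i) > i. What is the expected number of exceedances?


Write X = Σ_{i=1}^{217} X_i, where X_i = 1_{π(i) > i}.
For each fixed i, π(i) is uniform over {1, …, 217} (marginal of a uniform permutation), so P[π(i) > i] = (n − i)/n. Summing: Σ_{i=1}^{217} (n − i)/n = (0 + 1 + … + 216)/217 = 217(217 − 1)/(2·217) = (217 − 1)/2.
Hence E[X] = Σ_{i=1}^{217} (217 − i)/217 = 108 ≈ 108.000.

E[X] = 108 = 108.000.


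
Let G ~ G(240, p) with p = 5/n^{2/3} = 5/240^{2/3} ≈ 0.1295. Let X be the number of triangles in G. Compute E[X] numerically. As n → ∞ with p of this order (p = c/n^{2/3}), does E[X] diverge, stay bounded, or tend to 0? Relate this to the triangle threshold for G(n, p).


Number of potential triangles: C(240, 3) = 2275280.
Each occurs with probability p³ ≈ (0.1295)³ ≈ 2.170139e-03.
By linearity: E[X] = C(240, 3)·p³ ≈ 2275280 · 2.170139e-03 ≈ 4937.6736.
Since α = 2/3 < 1, p = c/n^{2/3} ≫ 1/n is above the triangle threshold p ~ 1/n. Asymptotically E[X] ~ (c³/6)·n^{3(1−α)} = (5³/6)·n^{1} → ∞; triangles are abundant w.h.p.

E[X] ≈ 4937.6736; in regime p = Θ(1/n^{2/3}) E[X] diverges (above the triangle threshold p ~ 1/n).


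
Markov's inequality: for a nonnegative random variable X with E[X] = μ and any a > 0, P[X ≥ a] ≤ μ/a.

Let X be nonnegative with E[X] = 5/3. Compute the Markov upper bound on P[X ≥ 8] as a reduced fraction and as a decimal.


μ = E[X] = 5/3, a = 8.
Markov: P[X ≥ 8] ≤ μ/a = (5/3)/8 = 5/24.
Numerically: ≈ 0.2083.
(Since a = 8 > μ = 1.6667, the bound 5/24 is < 1 and informative.)

P[X ≥ 8] ≤ 5/24 ≈ 0.2083.


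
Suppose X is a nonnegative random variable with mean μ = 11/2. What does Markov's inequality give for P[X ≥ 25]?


μ = E[X] = 11/2, a = 25.
Markov: P[X ≥ 25] ≤ μ/a = (11/2)/25 = 11/50.
Numerically: ≈ 0.220000.
(Since a = 25 > μ = 5.500000, the bound 11/50 is < 1 and informative.)

P[X ≥ 25] ≤ 11/50 ≈ 0.220000.


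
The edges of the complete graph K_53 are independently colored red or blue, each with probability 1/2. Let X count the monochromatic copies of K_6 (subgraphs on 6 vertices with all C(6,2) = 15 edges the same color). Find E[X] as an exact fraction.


Let X = Σ_S X_S over the C(53, 6) = 22957480 subsets S of size 6, where X_S = 1 if the K_6 on S is monochromatic.
For a fixed S, the K_6 on S has C(6, 2) = 15 edges. P[all 15 edges red] = (1/2)^15, and likewise for blue, so P[monochromatic] = 2·(1/2)^15 = 2^{1 − 15} = 1/16384.
By linearity: E[X] = C(53, 6) · 2^{1 − 15} = 22957480 · 1/16384 = 2869685/2048.
Numerically: E[X] ≈ 1401.213379.

E[X] = C(53,6)·2^(1−C(6,2)) = 2869685/2048 ≈ 1401.213379.


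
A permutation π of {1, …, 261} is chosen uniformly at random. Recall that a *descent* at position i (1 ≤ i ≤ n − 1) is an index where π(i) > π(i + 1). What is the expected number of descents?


Write X = Σ X_I over i = 1, …, 260, with X_I the indicator of one descent.
There are 260 indicators.
For each fixed i, the pair (π(i), π(i+1)) is a uniformly random ordered pair of distinct values from {1, …, 261}; by symmetry P[π(i) > π(i+1)] = 1/2.
By linearity: E[X] = 260 · (1/2) = (261 − 1) · (1/2) = 130 ≈ 130.0000.

E[X] = 130 = 130.0000.


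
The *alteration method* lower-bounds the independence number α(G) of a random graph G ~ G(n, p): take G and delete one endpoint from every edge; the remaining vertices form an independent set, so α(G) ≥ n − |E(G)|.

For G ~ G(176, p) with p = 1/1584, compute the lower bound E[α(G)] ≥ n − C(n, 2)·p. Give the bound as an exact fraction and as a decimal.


E[|E(G)|] = C(176, 2)·p = 15400 · (1/1584) = 175/18.
E[α(G)] ≥ n − E[|E(G)|] = 176 − 175/18 = 2993/18.
Numerically: ≈ 166.277778.
(This is only a lower bound; the true E[α(G)] may be larger.)

E[α(G)] ≥ 2993/18 ≈ 166.277778.


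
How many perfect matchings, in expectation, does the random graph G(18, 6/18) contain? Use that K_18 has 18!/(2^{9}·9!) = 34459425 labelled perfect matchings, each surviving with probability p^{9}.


K_18 has 18!/(2^{9}·9!) = 34459425 labelled perfect matchings.
For each such perfect matching H, let X_H = 1 if all 9 edges of H are present in G. Then P[X_H = 1] = p^{9} = (1/3)^{9} = 1/19683.
By linearity: E[X] = Σ_H E[X_H] = 34459425 · p^{9} = 34459425 · 1/19683 = 425425/243.
Numerically: E[X] ≈ 1750.72.

E[X] = 34459425 · (1/3)^{9} = 425425/243 ≈ 1750.72.


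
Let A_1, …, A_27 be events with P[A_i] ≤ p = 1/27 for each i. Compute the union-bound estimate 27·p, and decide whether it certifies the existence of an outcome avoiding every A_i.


Union bound: P[∪_{i=1}^{27} A_i] ≤ Σ_i P[A_i] ≤ 27·p = 27·(1/27) = 1.
Numerically: 1 ≈ 1.000000.
Is 1 < 1? NO.
Since the bound 1 is ≥ 1, the union bound is uninformative here; it does NOT by itself certify existence.

27·p = 1 ≈ 1.000000; existence NOT certified by the union bound.


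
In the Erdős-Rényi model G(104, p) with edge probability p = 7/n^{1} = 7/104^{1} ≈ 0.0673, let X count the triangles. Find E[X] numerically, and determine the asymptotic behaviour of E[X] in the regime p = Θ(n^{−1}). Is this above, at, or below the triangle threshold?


Number of potential triangles: C(104, 3) = 182104.
Each occurs with probability p³ ≈ (0.0673)³ ≈ 3.04926e-04.
By linearity: E[X] = C(104, 3)·p³ ≈ 182104 · 3.04926e-04 ≈ 55.528.
Here α = 1, so p = 7/n is exactly at the triangle threshold p ~ 1/n. Asymptotically E[X] → c³/6 = 7³/6 = 343/6 ≈ 57.167, a bounded constant. In this regime the triangle count is asymptotically Poisson(c³/6).

E[X] ≈ 55.528; in regime p = Θ(1/n^{1}) E[X] stays bounded (at the triangle threshold p ~ 1/n).


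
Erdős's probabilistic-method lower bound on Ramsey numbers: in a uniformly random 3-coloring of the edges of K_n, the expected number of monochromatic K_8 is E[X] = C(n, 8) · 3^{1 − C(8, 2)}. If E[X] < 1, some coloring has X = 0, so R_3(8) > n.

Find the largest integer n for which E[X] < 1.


We need C(n, 8) · 3^{1 − 28} < 1, i.e. C(n, 8) < 3^{28 − 1} = 7625597484987.
Check values of n near the boundary:
  n = 155: C(155, 8) = 6876747915675; 6876747915675 < 7625597484987? YES
  n = 156: C(156, 8) = 7248464019225; 7248464019225 < 7625597484987? YES
  n = 157: C(157, 8) = 7637643295425; 7637643295425 < 7625597484987? NO
The largest n with C(n, 8) < 7625597484987 is n = 156 (where E[X] = 805384891025/847288609443 ≈ 0.9505). Hence R_3(8) > 156, i.e. R_3(8) ≥ 157.

Largest n = 156; hence R_3(8) > 156.


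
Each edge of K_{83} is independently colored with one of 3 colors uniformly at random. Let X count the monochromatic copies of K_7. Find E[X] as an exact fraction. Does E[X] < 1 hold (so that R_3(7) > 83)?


E[X] = C(83, 7) · 3^{1 − 21} = 4151918628 · 3^{−20} = 4151918628/3486784401.
As a reduced fraction: E[X] = 153774764/129140163 ≈ 1.191.
Is E[X] < 1? NO.
Since E[X] ≥ 1, the first-moment bound is inconclusive at n = 83; it does NOT by itself certify R_3(7) > 83.

E[X] = 153774764/129140163 ≈ 1.191; E[X] ≥ 1; first-moment method inconclusive here.


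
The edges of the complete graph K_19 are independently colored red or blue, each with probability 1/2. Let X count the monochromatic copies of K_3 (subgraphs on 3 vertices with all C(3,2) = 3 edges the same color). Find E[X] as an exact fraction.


Let X = Σ_S X_S over the C(19, 3) = 969 subsets S of size 3, where X_S = 1 if the K_3 on S is monochromatic.
For a fixed S, the K_3 on S has C(3, 2) = 3 edges. P[all 3 edges red] = (1/2)^3, and likewise for blue, so P[monochromatic] = 2·(1/2)^3 = 2^{1 − 3} = 1/4.
Summing: E[X] = C(19, 3) · 2^{1 − 3} = 969 · 1/4 = 969/4.
Numerically: E[X] ≈ 242.250000.

E[X] = C(19,3)·2^(1−C(3,2)) = 969/4 ≈ 242.250000.


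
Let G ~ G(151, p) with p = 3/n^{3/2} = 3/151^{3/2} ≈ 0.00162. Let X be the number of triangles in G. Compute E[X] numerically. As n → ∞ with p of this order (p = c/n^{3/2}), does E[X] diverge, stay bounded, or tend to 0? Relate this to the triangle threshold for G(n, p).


Number of potential triangles: C(151, 3) = 562475.
Each occurs with probability p³ ≈ (0.00162)³ ≈ 4.22637e-09.
By linearity: E[X] = C(151, 3)·p³ ≈ 562475 · 4.22637e-09 ≈ 0.002.
Since α = 3/2 > 1, p = c/n^{3/2} = o(1/n) is below the triangle threshold p ~ 1/n. Asymptotically E[X] ~ (c³/6)·n^{3(1−α)} = (3³/6)·n^{-1.5} → 0, so by Markov's inequality G has no triangles w.h.p.

E[X] ≈ 0.002; in regime p = Θ(1/n^{3/2}) E[X] tends to 0 (below the triangle threshold p ~ 1/n).


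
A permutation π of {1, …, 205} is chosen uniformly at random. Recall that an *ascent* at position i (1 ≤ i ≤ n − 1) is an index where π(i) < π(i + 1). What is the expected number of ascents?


Write X = Σ X_I over i = 1, …, 204, with X_I the indicator of one ascent.
There are 204 indicators.
For each fixed i, the pair (π(i), π(i+1)) is a uniformly random ordered pair of distinct values from {1, …, 205}; by symmetry P[π(i) < π(i+1)] = 1/2.
By linearity: E[X] = 204 · (1/2) = (205 − 1) · (1/2) = 102 ≈ 102.000000.

E[X] = 102 = 102.000000.


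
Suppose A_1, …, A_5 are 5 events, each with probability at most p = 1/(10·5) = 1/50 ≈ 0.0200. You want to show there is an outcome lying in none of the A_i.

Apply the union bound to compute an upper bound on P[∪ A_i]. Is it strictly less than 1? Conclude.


Union bound: P[∪_{i=1}^{5} A_i] ≤ Σ_i P[A_i] ≤ 5·p = 5·(1/50) = 1/10.
Numerically: 1/10 ≈ 0.1000.
Is 1/10 < 1? YES.
Since P[∪ A_i] ≤ 1/10 < 1, the complement has P[∩ A_i^c] ≥ 1 − 1/10 = 9/10 > 0, so some outcome avoids every A_i.

5·p = 1/10 ≈ 0.1000; existence CERTIFIED by the union bound.


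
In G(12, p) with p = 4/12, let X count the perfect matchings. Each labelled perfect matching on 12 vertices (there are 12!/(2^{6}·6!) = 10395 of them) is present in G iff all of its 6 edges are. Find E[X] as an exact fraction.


K_12 has 12!/(2^{6}·6!) = 10395 labelled perfect matchings.
For each such perfect matching H, let X_H = 1 if all 6 edges of H are present in G. Then P[X_H = 1] = p^{6} = (1/3)^{6} = 1/729.
By linearity: E[X] = Σ_H E[X_H] = 10395 · p^{6} = 10395 · 1/729 = 385/27.
Numerically: E[X] ≈ 14.2593.

E[X] = 10395 · (1/3)^{6} = 385/27 ≈ 14.2593.


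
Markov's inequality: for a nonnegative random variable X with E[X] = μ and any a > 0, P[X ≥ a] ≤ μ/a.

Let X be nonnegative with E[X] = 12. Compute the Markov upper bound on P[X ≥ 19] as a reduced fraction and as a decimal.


μ = E[X] = 12, a = 19.
Markov: P[X ≥ 19] ≤ μ/a = (12)/19 = 12/19.
Numerically: ≈ 0.6316.
(Since a = 19 > μ = 12.0000, the bound 12/19 is < 1 and informative.)

P[X ≥ 19] ≤ 12/19 ≈ 0.6316.


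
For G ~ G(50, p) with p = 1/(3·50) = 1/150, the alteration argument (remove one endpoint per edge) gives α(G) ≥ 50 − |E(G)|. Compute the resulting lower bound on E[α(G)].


E[|E(G)|] = C(50, 2)·p = 1225 · (1/150) = 49/6.
E[α(G)] ≥ n − E[|E(G)|] = 50 − 49/6 = 251/6.
Numerically: ≈ 41.833.
(This is only a lower bound; the true E[α(G)] may be larger.)

E[α(G)] ≥ 251/6 ≈ 41.833.


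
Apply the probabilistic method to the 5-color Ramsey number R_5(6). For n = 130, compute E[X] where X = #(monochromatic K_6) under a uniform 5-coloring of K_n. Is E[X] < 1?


E[X] = C(130, 6) · 5^{1 − 15} = 5963412000 · 5^{−14} = 5963412000/6103515625.
As a reduced fraction: E[X] = 47707296/48828125 ≈ 0.97705.
Is E[X] < 1? YES.
Since E[X] < 1, there exists a 5-coloring of K_{130} with no monochromatic K_6; hence R_5(6) > 130.

E[X] = 47707296/48828125 ≈ 0.97705; E[X] < 1, so R_5(6) > 130.


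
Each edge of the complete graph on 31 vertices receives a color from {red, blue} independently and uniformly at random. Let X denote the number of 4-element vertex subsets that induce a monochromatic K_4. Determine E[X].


Let X = Σ_S X_S over the C(31, 4) = 31465 subsets S of size 4, where X_S = 1 if the K_4 on S is monochromatic.
For a fixed S, the K_4 on S has C(4, 2) = 6 edges. P[all 6 edges red] = (1/2)^6, and likewise for blue, so P[monochromatic] = 2·(1/2)^6 = 2^{1 − 6} = 1/32.
By linearity: E[X] = C(31, 4) · 2^{1 − 6} = 31465 · 1/32 = 31465/32.
Numerically: E[X] ≈ 983.281.

E[X] = C(31,4)·2^(1−C(4,2)) = 31465/32 ≈ 983.281.


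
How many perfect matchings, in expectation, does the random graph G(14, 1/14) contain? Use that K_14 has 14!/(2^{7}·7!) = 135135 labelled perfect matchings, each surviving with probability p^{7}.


K_14 has 14!/(2^{7}·7!) = 135135 labelled perfect matchings.
For each such perfect matching H, let X_H = 1 if all 7 edges of H are present in G. Then P[X_H = 1] = p^{7} = (1/14)^{7} = 1/105413504.
Summing the indicators: E[X] = Σ_H E[X_H] = 135135 · p^{7} = 135135 · 1/105413504 = 19305/15059072.
Numerically: E[X] ≈ 0.001282.

E[X] = 135135 · (1/14)^{7} = 19305/15059072 ≈ 0.001282.


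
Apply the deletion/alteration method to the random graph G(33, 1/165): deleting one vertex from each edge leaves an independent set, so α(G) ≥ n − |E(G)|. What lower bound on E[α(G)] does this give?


E[|E(G)|] = C(33, 2)·p = 528 · (1/165) = 16/5.
E[α(G)] ≥ n − E[|E(G)|] = 33 − 16/5 = 149/5.
Numerically: ≈ 29.800000.
(This is only a lower bound; the true E[α(G)] may be larger.)

E[α(G)] ≥ 149/5 ≈ 29.800000.


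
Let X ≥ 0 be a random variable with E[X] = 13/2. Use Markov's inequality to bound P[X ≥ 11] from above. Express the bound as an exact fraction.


μ = E[X] = 13/2, a = 11.
Markov: P[X ≥ 11] ≤ μ/a = (13/2)/11 = 13/22.
Numerically: ≈ 0.59091.
(Since a = 11 > μ = 6.50000, the bound 13/22 is < 1 and informative.)

P[X ≥ 11] ≤ 13/22 ≈ 0.59091.


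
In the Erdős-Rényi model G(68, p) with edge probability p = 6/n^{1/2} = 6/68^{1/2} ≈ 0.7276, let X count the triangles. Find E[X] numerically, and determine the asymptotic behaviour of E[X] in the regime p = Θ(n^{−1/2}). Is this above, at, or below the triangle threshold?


Number of potential triangles: C(68, 3) = 50116.
Each occurs with probability p³ ≈ (0.7276)³ ≈ 3.852036e-01.
By linearity: E[X] = C(68, 3)·p³ ≈ 50116 · 3.852036e-01 ≈ 19304.8656.
Since α = 1/2 < 1, p = c/n^{1/2} ≫ 1/n is above the triangle threshold p ~ 1/n. Asymptotically E[X] ~ (c³/6)·n^{3(1−α)} = (6³/6)·n^{1.5} → ∞; triangles are abundant w.h.p.

E[X] ≈ 19304.8656; in regime p = Θ(1/n^{1/2}) E[X] diverges (above the triangle threshold p ~ 1/n).


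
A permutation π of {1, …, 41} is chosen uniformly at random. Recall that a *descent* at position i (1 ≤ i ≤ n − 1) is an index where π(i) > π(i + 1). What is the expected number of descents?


Write X = Σ X_I over i = 1, …, 40, with X_I the indicator of one descent.
There are 40 indicators.
For each fixed i, the pair (π(i), π(i+1)) is a uniformly random ordered pair of distinct values from {1, …, 41}; by symmetry P[π(i) > π(i+1)] = 1/2.
By linearity: E[X] = 40 · (1/2) = (41 − 1) · (1/2) = 20 ≈ 20.0000.

E[X] = 20 = 20.0000.


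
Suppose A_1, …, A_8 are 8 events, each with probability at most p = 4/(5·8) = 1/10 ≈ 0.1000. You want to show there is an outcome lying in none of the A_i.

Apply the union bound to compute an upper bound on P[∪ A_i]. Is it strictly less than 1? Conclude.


Union bound: P[∪_{i=1}^{8} A_i] ≤ Σ_i P[A_i] ≤ 8·p = 8·(1/10) = 4/5.
Numerically: 4/5 ≈ 0.8000.
Is 4/5 < 1? YES.
Since P[∪ A_i] ≤ 4/5 < 1, the complement has P[∩ A_i^c] ≥ 1 − 4/5 = 1/5 > 0, so some outcome avoids every A_i.

8·p = 4/5 ≈ 0.8000; existence CERTIFIED by the union bound.


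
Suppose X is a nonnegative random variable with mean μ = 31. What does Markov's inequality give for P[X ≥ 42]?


μ = E[X] = 31, a = 42.
Markov: P[X ≥ 42] ≤ μ/a = (31)/42 = 31/42.
Numerically: ≈ 0.738095.
(Since a = 42 > μ = 31.000000, the bound 31/42 is < 1 and informative.)

P[X ≥ 42] ≤ 31/42 ≈ 0.738095.


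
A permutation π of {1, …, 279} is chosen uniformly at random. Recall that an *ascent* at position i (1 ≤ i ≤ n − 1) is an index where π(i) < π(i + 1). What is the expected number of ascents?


Write X = Σ X_I over i = 1, …, 278, with X_I the indicator of one ascent.
There are 278 indicators.
For each fixed i, the pair (π(i), π(i+1)) is a uniformly random ordered pair of distinct values from {1, …, 279}; by symmetry P[π(i) < π(i+1)] = 1/2.
By linearity: E[X] = 278 · (1/2) = (279 − 1) · (1/2) = 139 ≈ 139.0000.

E[X] = 139 = 139.0000.


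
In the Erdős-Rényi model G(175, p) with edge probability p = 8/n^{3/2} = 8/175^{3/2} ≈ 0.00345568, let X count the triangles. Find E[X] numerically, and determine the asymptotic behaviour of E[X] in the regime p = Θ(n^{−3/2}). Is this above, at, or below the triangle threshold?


Number of potential triangles: C(175, 3) = 877975.
Each occurs with probability p³ ≈ (0.00345568)³ ≈ 4.12666051e-08.
By linearity: E[X] = C(175, 3)·p³ ≈ 877975 · 4.12666051e-08 ≈ 0.036231.
Since α = 3/2 > 1, p = c/n^{3/2} = o(1/n) is below the triangle threshold p ~ 1/n. Asymptotically E[X] ~ (c³/6)·n^{3(1−α)} = (8³/6)·n^{-1.5} → 0, so by Markov's inequality G has no triangles w.h.p.

E[X] ≈ 0.036231; in regime p = Θ(1/n^{3/2}) E[X] tends to 0 (below the triangle threshold p ~ 1/n).


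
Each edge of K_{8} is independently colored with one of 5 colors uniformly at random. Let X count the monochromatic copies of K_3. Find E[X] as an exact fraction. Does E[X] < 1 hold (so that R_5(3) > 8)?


E[X] = C(8, 3) · 5^{1 − 3} = 56 · 5^{−2} = 56/25.
As a reduced fraction: E[X] = 56/25 ≈ 2.240000.
Is E[X] < 1? NO.
Since E[X] ≥ 1, the first-moment bound is inconclusive at n = 8; it does NOT by itself certify R_5(3) > 8.

E[X] = 56/25 ≈ 2.240000; E[X] ≥ 1; first-moment method inconclusive here.


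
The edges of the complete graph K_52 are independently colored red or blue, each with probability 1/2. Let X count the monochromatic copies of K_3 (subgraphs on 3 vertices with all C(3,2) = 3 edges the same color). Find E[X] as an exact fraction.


Let X = Σ_S X_S over the C(52, 3) = 22100 subsets S of size 3, where X_S = 1 if the K_3 on S is monochromatic.
For a fixed S, the K_3 on S has C(3, 2) = 3 edges. P[all 3 edges red] = (1/2)^3, and likewise for blue, so P[monochromatic] = 2·(1/2)^3 = 2^{1 − 3} = 1/4.
By linearity of expectation: E[X] = C(52, 3) · 2^{1 − 3} = 22100 · 1/4 = 5525.
Numerically: E[X] ≈ 5525.000000.

E[X] = C(52,3)·2^(1−C(3,2)) = 5525 ≈ 5525.000000.


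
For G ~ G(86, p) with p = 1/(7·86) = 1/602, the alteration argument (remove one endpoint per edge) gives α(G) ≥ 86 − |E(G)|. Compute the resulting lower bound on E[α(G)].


E[|E(G)|] = C(86, 2)·p = 3655 · (1/602) = 85/14.
E[α(G)] ≥ n − E[|E(G)|] = 86 − 85/14 = 1119/14.
Numerically: ≈ 79.928571.
(This is only a lower bound; the true E[α(G)] may be larger.)

E[α(G)] ≥ 1119/14 ≈ 79.928571.


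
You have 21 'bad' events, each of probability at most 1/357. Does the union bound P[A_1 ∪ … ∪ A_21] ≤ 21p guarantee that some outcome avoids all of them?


Union bound: P[∪_{i=1}^{21} A_i] ≤ Σ_i P[A_i] ≤ 21·p = 21·(1/357) = 1/17.
Numerically: 1/17 ≈ 0.0588235.
Is 1/17 < 1? YES.
Since P[∪ A_i] ≤ 1/17 < 1, the complement has P[∩ A_i^c] ≥ 1 − 1/17 = 16/17 > 0, so some outcome avoids every A_i.

21·p = 1/17 ≈ 0.0588235; existence CERTIFIED by the union bound.


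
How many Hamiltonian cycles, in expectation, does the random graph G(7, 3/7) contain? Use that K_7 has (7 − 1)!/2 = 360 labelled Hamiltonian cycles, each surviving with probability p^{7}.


K_7 has (7 − 1)!/2 = 360 labelled Hamiltonian cycles.
For each such Hamiltonian cycle H, let X_H = 1 if all 7 edges of H are present in G. Then P[X_H = 1] = p^{7} = (3/7)^{7} = 2187/823543.
By linearity of expectation: E[X] = Σ_H E[X_H] = 360 · p^{7} = 360 · 2187/823543 = 787320/823543.
Numerically: E[X] ≈ 0.956.

E[X] = 360 · (3/7)^{7} = 787320/823543 ≈ 0.956.


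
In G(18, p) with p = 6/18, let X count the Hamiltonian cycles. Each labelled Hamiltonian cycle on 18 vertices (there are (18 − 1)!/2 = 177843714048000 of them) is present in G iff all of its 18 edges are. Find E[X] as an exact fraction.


K_18 has (18 − 1)!/2 = 177843714048000 labelled Hamiltonian cycles.
For each such Hamiltonian cycle H, let X_H = 1 if all 18 edges of H are present in G. Then P[X_H = 1] = p^{18} = (1/3)^{18} = 1/387420489.
By linearity: E[X] = Σ_H E[X_H] = 177843714048000 · p^{18} = 177843714048000 · 1/387420489 = 243955712000/531441.
Numerically: E[X] ≈ 4.5905e+05.

E[X] = 177843714048000 · (1/3)^{18} = 243955712000/531441 ≈ 4.5905e+05.


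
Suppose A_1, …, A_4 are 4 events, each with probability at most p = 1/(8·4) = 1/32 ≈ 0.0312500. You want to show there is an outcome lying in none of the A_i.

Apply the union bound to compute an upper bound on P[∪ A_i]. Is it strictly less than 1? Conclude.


Union bound: P[∪_{i=1}^{4} A_i] ≤ Σ_i P[A_i] ≤ 4·p = 4·(1/32) = 1/8.
Numerically: 1/8 ≈ 0.1250000.
Is 1/8 < 1? YES.
Since P[∪ A_i] ≤ 1/8 < 1, the complement has P[∩ A_i^c] ≥ 1 − 1/8 = 7/8 > 0, so some outcome avoids every A_i.

4·p = 1/8 ≈ 0.1250000; existence CERTIFIED by the union bound.


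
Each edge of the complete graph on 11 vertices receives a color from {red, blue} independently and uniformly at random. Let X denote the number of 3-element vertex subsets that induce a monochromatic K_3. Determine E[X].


Let X = Σ_S X_S over the C(11, 3) = 165 subsets S of size 3, where X_S = 1 if the K_3 on S is monochromatic.
For a fixed S, the K_3 on S has C(3, 2) = 3 edges. P[all 3 edges red] = (1/2)^3, and likewise for blue, so P[monochromatic] = 2·(1/2)^3 = 2^{1 − 3} = 1/4.
By linearity: E[X] = C(11, 3) · 2^{1 − 3} = 165 · 1/4 = 165/4.
Numerically: E[X] ≈ 41.250000.

E[X] = C(11,3)·2^(1−C(3,2)) = 165/4 ≈ 41.250000.


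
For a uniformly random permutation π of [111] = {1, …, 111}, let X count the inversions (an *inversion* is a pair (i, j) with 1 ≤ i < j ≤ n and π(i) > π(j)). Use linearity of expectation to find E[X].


Write X = Σ X_I over the C(111, 2) = 6105 pairs i < j, with X_I the indicator of one inversion.
There are 6105 indicators.
For each fixed pair i < j, the values π(i) and π(j) are two distinct elements of {1, …, 111} in uniformly random order; by symmetry P[π(i) > π(j)] = 1/2.
By linearity: E[X] = 6105 · (1/2) = C(111, 2) · (1/2) = 6105/2 = 6105/2 ≈ 3052.5000.

E[X] = 6105/2 = 3052.5000.


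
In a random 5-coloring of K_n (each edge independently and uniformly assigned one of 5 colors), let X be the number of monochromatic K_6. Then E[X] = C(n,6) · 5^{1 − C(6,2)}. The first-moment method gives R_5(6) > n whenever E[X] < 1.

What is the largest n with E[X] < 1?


We need C(n, 6) · 5^{1 − 15} < 1, i.e. C(n, 6) < 5^{15 − 1} = 6103515625.
Check values of n near the boundary:
  n = 128: C(128, 6) = 5423611200; 5423611200 < 6103515625? YES
  n = 129: C(129, 6) = 5688177600; 5688177600 < 6103515625? YES
  n = 130: C(130, 6) = 5963412000; 5963412000 < 6103515625? YES
  n = 131: C(131, 6) = 6249655776; 6249655776 < 6103515625? NO
  n = 132: C(132, 6) = 6547258432; 6547258432 < 6103515625? NO
  n = 133: C(133, 6) = 6856577728; 6856577728 < 6103515625? NO
The largest n with C(n, 6) < 6103515625 is n = 130 (where E[X] = 47707296/48828125 ≈ 0.977045). Hence R_5(6) > 130, i.e. R_5(6) ≥ 131.

Largest n = 130; hence R_5(6) > 130.


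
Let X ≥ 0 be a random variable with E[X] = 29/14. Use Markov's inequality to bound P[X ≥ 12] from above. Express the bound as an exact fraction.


μ = E[X] = 29/14, a = 12.
Markov: P[X ≥ 12] ≤ μ/a = (29/14)/12 = 29/168.
Numerically: ≈ 0.1726.
(Since a = 12 > μ = 2.0714, the bound 29/168 is < 1 and informative.)

P[X ≥ 12] ≤ 29/168 ≈ 0.1726.


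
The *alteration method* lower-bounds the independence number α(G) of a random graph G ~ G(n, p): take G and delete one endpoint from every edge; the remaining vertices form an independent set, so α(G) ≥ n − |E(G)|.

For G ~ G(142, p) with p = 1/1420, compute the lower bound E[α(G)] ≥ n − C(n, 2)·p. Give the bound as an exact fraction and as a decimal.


E[|E(G)|] = C(142, 2)·p = 10011 · (1/1420) = 141/20.
E[α(G)] ≥ n − E[|E(G)|] = 142 − 141/20 = 2699/20.
Numerically: ≈ 134.950000.
(This is only a lower bound; the true E[α(G)] may be larger.)

E[α(G)] ≥ 2699/20 ≈ 134.950000.


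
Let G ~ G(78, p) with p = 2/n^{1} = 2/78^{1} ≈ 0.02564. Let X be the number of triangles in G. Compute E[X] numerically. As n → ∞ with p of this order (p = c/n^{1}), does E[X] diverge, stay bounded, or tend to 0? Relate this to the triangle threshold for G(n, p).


Number of potential triangles: C(78, 3) = 76076.
Each occurs with probability p³ ≈ (0.02564)³ ≈ 1.685801e-05.
By linearity: E[X] = C(78, 3)·p³ ≈ 76076 · 1.685801e-05 ≈ 1.2825.
Here α = 1, so p = 2/n is exactly at the triangle threshold p ~ 1/n. Asymptotically E[X] → c³/6 = 2³/6 = 4/3 ≈ 1.3333, a bounded constant. In this regime the triangle count is asymptotically Poisson(c³/6).

E[X] ≈ 1.2825; in regime p = Θ(1/n^{1}) E[X] stays bounded (at the triangle threshold p ~ 1/n).


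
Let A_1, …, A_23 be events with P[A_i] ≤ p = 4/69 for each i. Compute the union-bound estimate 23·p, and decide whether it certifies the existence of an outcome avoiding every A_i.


Union bound: P[∪_{i=1}^{23} A_i] ≤ Σ_i P[A_i] ≤ 23·p = 23·(4/69) = 4/3.
Numerically: 4/3 ≈ 1.33333.
Is 4/3 < 1? NO.
Since the bound 4/3 is ≥ 1, the union bound is uninformative here; it does NOT by itself certify existence.

23·p = 4/3 ≈ 1.33333; existence NOT certified by the union bound.


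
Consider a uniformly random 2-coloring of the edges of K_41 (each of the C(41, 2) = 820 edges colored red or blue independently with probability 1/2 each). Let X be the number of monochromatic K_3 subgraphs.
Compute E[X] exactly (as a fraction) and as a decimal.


Let X = Σ_S X_S over the C(41, 3) = 10660 subsets S of size 3, where X_S = 1 if the K_3 on S is monochromatic.
For a fixed S, the K_3 on S has C(3, 2) = 3 edges. P[all 3 edges red] = (1/2)^3, and likewise for blue, so P[monochromatic] = 2·(1/2)^3 = 2^{1 − 3} = 1/4.
By linearity: E[X] = C(41, 3) · 2^{1 − 3} = 10660 · 1/4 = 2665.
Numerically: E[X] ≈ 2665.000.

E[X] = C(41,3)·2^(1−C(3,2)) = 2665 ≈ 2665.000.


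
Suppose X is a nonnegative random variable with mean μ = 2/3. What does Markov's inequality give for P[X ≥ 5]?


μ = E[X] = 2/3, a = 5.
Markov: P[X ≥ 5] ≤ μ/a = (2/3)/5 = 2/15.
Numerically: ≈ 0.133333.
(Since a = 5 > μ = 0.666667, the bound 2/15 is < 1 and informative.)

P[X ≥ 5] ≤ 2/15 ≈ 0.133333.
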